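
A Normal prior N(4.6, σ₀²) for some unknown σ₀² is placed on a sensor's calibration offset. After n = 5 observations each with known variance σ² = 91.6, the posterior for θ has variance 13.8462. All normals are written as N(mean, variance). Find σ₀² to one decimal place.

For the Normal–Normal model with known σ², precisions add: τ_n = τ₀ + n/σ².
So 1/σ₀² = 1/13.8462 − 5/91.6 = 0.072222 − 0.054585 = 0.017637.
Hence σ₀² = 1/0.017637 ≈ 56.7.

σ₀² = 56.7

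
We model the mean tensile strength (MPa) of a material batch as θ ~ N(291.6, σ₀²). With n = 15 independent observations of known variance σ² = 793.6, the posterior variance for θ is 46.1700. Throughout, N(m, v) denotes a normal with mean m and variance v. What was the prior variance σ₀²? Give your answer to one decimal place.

σ₀² = 362.6

Posterior precision equals prior precision plus data precision: 1/σ_n² = 1/σ₀² + n/σ².
So 1/σ₀² = 1/46.1700 − 15/793.6 = 0.021659 − 0.018901 = 0.002758.
Hence σ₀² = 1/0.002758 ≈ 362.6.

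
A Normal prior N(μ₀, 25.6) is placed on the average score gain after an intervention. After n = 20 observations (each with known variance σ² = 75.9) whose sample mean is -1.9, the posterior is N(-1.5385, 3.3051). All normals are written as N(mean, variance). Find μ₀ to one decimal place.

μ₀ = 0.9

The posterior mean is a precision-weighted average: μ_n = (τ₀μ₀ + τ_data·x̄)/(τ₀+τ_data), with τ₀=1/σ₀² and τ_data=n/σ².
Here τ₀ = 1/25.6 = 0.039062 and τ_data = 20/75.9 = 0.263505, so τ_n = 0.302567.
Rearranging for μ₀: μ₀ = (μ_n·τ_n − τ_data·x̄)/τ₀ = (-1.5385·0.302567 − 0.263505·-1.9) / 0.039062 = 0.035160/0.039062 ≈ 0.9.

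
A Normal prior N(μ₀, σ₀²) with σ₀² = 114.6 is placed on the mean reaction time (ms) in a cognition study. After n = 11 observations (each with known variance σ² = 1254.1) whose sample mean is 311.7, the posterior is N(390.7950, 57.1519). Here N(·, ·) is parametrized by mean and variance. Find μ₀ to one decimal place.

The posterior mean is a precision-weighted average: μ_n = (τ₀μ₀ + τ_data·x̄)/(τ₀+τ_data), with τ₀=1/σ₀² and τ_data=n/σ².
Here τ₀ = 1/114.6 = 0.008726 and τ_data = 11/1254.1 = 0.008771, so τ_n = 0.017497.
Rearranging for μ₀: μ₀ = (μ_n·τ_n − τ_data·x̄)/τ₀ = (390.7950·0.017497 − 0.008771·311.7) / 0.008726 = 4.103819/0.008726 ≈ 470.3.

μ₀ = 470.3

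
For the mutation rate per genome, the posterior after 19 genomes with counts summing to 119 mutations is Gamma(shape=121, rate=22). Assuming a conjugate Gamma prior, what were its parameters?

A Gamma(α, β) prior (rate parametrization) on a Poisson rate with n observations summing to S gives posterior Gamma(α+S, β+n).
So α = 121 − 119 = 2 and β = 22 − 19 = 3.

Gamma(shape=2, rate=3)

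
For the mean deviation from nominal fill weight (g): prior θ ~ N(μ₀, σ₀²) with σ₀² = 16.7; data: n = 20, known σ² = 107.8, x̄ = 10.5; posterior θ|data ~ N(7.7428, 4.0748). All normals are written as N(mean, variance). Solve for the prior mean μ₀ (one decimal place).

With known observation variance, the Normal–Normal posterior has precision τ_n = τ₀ + n/σ² and mean μ_n = (τ₀μ₀ + (n/σ²)x̄)/τ_n.
Here τ₀ = 1/16.7 = 0.059880 and τ_data = 20/107.8 = 0.185529, so τ_n = 0.245409.
Rearranging for μ₀: μ₀ = (μ_n·τ_n − τ_data·x̄)/τ₀ = (7.7428·0.245409 − 0.185529·10.5) / 0.059880 = -0.047902/0.059880 ≈ -0.8.

μ₀ = -0.8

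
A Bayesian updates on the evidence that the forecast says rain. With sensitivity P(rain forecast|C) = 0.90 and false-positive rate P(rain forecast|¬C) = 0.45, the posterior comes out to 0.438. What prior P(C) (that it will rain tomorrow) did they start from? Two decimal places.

P(C) = 0.28

In odds form, posterior odds = prior odds × likelihood ratio, so prior odds = posterior odds ÷ LR.
Posterior odds = 0.438/(1−0.438) = 0.7794. LR = 0.90/0.45 = 2.0000.
Prior odds = 0.7794/2.0000 = 0.3897, so P(C) = 0.3897/(1+0.3897) ≈ 0.28.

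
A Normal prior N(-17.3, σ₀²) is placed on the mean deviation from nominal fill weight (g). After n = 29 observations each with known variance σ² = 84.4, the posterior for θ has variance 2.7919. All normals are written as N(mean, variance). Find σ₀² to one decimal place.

σ₀² = 68.6

Posterior precision equals prior precision plus data precision: 1/σ_n² = 1/σ₀² + n/σ².
So 1/σ₀² = 1/2.7919 − 29/84.4 = 0.358179 − 0.343602 = 0.014577.
Hence σ₀² = 1/0.014577 ≈ 68.6.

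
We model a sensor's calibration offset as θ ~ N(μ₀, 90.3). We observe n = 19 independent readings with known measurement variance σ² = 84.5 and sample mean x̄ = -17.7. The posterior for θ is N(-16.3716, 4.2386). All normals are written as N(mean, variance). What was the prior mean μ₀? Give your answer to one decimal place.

With known observation variance, the Normal–Normal posterior has precision τ_n = τ₀ + n/σ² and mean μ_n = (τ₀μ₀ + (n/σ²)x̄)/τ_n.
Here τ₀ = 1/90.3 = 0.011074 and τ_data = 19/84.5 = 0.224852, so τ_n = 0.235926.
Rearranging for μ₀: μ₀ = (μ_n·τ_n − τ_data·x̄)/τ₀ = (-16.3716·0.235926 − 0.224852·-17.7) / 0.011074 = 0.117394/0.011074 ≈ 10.6.

μ₀ = 10.6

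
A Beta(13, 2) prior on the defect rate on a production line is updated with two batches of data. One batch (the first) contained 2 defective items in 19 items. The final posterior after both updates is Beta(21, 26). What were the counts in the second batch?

6 defective items and 7 good items

Sequential conjugate updates are equivalent to a single update on the pooled data, so total successes = posterior α − prior α and total failures = posterior β − prior β.
Total across both batches: 21−13=8 defective items, 26−2=24 good items.
Subtract the first batch: 8−2=6 defective items and 24−17=7 good items.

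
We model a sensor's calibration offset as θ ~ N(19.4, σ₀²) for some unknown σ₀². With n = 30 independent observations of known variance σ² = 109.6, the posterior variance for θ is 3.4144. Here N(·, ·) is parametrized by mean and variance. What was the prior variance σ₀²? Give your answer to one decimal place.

For the Normal–Normal model with known σ², precisions add: τ_n = τ₀ + n/σ².
So 1/σ₀² = 1/3.4144 − 30/109.6 = 0.292877 − 0.273723 = 0.019154.
Hence σ₀² = 1/0.019154 ≈ 52.2.

σ₀² = 52.2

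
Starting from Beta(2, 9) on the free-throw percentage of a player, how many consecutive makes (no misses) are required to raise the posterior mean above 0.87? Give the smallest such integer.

After k makes and 0 misses the posterior is Beta(2+k, 9), with mean (2+k)/(2+9+k).
Set (2+k)/(11+k) > 0.87 and solve: k > (0.87·11 − 2)/(1 − 0.87) = 58.231.
The smallest integer exceeding 58.231 is 59.

k = 59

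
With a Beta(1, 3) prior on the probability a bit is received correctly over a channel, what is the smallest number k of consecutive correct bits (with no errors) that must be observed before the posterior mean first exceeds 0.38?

k = 1

After k correct bits and 0 errors the posterior is Beta(1+k, 3), with mean (1+k)/(1+3+k).
Set (1+k)/(4+k) > 0.38 and solve: k > (0.38·4 − 1)/(1 − 0.38) = 0.839.
The smallest integer exceeding 0.839 is 1.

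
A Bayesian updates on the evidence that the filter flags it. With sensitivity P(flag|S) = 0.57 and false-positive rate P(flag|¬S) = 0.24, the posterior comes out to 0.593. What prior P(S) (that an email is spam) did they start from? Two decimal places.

P(S) = 0.38

Bayes' rule in odds form gives O(S|E) = O(S)·[P(E|S)/P(E|¬S)], hence O(S) = O(S|E)/LR.
Posterior odds = 0.593/(1−0.593) = 1.4570. LR = 0.57/0.24 = 2.3750.
Prior odds = 1.4570/2.3750 = 0.6135, so P(S) = 0.6135/(1+0.6135) ≈ 0.38.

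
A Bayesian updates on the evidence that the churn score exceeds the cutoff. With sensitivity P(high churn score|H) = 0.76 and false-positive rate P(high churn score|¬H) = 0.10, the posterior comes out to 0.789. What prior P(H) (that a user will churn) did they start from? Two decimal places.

Bayes' rule in odds form gives O(H|E) = O(H)·[P(E|H)/P(E|¬H)], hence O(H) = O(H|E)/LR.
Posterior odds = 0.789/(1−0.789) = 3.7393. LR = 0.76/0.10 = 7.6000.
Prior odds = 3.7393/7.6000 = 0.4920, so P(H) = 0.4920/(1+0.4920) ≈ 0.33.

P(H) = 0.33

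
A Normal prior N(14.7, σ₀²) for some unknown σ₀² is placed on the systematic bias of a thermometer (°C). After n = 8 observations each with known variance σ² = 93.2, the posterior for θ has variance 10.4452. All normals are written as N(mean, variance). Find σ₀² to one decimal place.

σ₀² = 101.0

Posterior precision equals prior precision plus data precision: 1/σ_n² = 1/σ₀² + n/σ².
So 1/σ₀² = 1/10.4452 − 8/93.2 = 0.095738 − 0.085837 = 0.009901.
Hence σ₀² = 1/0.009901 ≈ 101.0.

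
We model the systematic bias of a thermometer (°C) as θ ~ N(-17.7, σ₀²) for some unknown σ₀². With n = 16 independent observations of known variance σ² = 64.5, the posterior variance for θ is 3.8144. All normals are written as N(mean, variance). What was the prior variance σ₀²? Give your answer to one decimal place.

Posterior precision equals prior precision plus data precision: 1/σ_n² = 1/σ₀² + n/σ².
So 1/σ₀² = 1/3.8144 − 16/64.5 = 0.262164 − 0.248062 = 0.014102.
Hence σ₀² = 1/0.014102 ≈ 70.9.

σ₀² = 70.9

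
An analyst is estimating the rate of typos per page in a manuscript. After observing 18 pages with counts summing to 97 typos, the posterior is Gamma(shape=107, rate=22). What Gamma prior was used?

Gamma(shape=10, rate=4)

A Gamma(α, β) prior (rate parametrization) on a Poisson rate with n observations summing to S gives posterior Gamma(α+S, β+n).
So α = 107 − 97 = 10 and β = 22 − 18 = 4.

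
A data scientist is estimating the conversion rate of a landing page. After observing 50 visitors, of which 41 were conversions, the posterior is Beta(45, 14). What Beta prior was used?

Beta(4, 5)

Under Beta–binomial conjugacy the posterior parameters are (α+s, β+f).
Subtract the data counts: 45−41=4, 14−9=5.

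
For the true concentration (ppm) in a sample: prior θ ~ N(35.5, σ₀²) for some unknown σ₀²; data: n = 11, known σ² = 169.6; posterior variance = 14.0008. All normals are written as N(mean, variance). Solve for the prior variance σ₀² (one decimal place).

σ₀² = 152.3

For the Normal–Normal model with known σ², precisions add: τ_n = τ₀ + n/σ².
So 1/σ₀² = 1/14.0008 − 11/169.6 = 0.071424 − 0.064858 = 0.006566.
Hence σ₀² = 1/0.006566 ≈ 152.3.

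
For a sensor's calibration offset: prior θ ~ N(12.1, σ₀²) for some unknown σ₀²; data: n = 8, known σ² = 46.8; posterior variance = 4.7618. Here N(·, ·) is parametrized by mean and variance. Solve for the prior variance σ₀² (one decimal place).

Posterior precision equals prior precision plus data precision: 1/σ_n² = 1/σ₀² + n/σ².
So 1/σ₀² = 1/4.7618 − 8/46.8 = 0.210005 − 0.170940 = 0.039065.
Hence σ₀² = 1/0.039065 ≈ 25.6.

σ₀² = 25.6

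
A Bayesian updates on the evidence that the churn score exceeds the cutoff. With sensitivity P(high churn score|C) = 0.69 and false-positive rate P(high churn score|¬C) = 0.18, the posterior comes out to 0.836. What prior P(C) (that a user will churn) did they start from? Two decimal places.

P(C) = 0.57

Bayes' rule in odds form gives O(C|E) = O(C)·[P(E|C)/P(E|¬C)], hence O(C) = O(C|E)/LR.
Posterior odds = 0.836/(1−0.836) = 5.0976. LR = 0.69/0.18 = 3.8333.
Prior odds = 5.0976/3.8333 = 1.3298, so P(C) = 1.3298/(1+1.3298) ≈ 0.57.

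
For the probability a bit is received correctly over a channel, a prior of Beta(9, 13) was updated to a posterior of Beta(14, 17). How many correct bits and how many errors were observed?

Beta is conjugate to the binomial likelihood: posterior = Beta(α+s, β+f).
Match parameters: s=14−9=5, f=17−13=4.

5 correct bits and 4 errors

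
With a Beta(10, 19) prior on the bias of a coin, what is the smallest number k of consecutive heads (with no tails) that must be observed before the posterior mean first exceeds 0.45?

After k heads and 0 tails the posterior is Beta(10+k, 19), with mean (10+k)/(10+19+k).
Set (10+k)/(29+k) > 0.45 and solve: k > (0.45·29 − 10)/(1 − 0.45) = 5.545.
The smallest integer exceeding 5.545 is 6.

k = 6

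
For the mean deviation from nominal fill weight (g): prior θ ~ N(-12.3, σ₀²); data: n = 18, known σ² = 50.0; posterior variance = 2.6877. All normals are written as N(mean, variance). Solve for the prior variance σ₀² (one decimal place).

σ₀² = 82.9

For the Normal–Normal model with known σ², precisions add: τ_n = τ₀ + n/σ².
So 1/σ₀² = 1/2.6877 − 18/50.0 = 0.372065 − 0.360000 = 0.012065.
Hence σ₀² = 1/0.012065 ≈ 82.9.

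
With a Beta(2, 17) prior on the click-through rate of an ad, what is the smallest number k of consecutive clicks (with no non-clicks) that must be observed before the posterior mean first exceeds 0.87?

k = 112

After k clicks and 0 non-clicks the posterior is Beta(2+k, 17), with mean (2+k)/(2+17+k).
Set (2+k)/(19+k) > 0.87 and solve: k > (0.87·19 − 2)/(1 − 0.87) = 111.769.
The smallest integer exceeding 111.769 is 112.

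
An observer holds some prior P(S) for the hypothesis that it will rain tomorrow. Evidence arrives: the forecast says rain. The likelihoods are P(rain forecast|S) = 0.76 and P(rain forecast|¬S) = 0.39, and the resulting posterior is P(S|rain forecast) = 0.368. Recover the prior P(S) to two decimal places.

P(S) = 0.23

Bayes' rule in odds form gives O(S|E) = O(S)·[P(E|S)/P(E|¬S)], hence O(S) = O(S|E)/LR.
Posterior odds = 0.368/(1−0.368) = 0.5823. LR = 0.76/0.39 = 1.9487.
Prior odds = 0.5823/1.9487 = 0.2988, so P(S) = 0.2988/(1+0.2988) ≈ 0.23.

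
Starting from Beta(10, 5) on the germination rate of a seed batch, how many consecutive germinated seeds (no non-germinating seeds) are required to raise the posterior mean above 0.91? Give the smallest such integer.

k = 41

After k germinated seeds and 0 non-germinating seeds the posterior is Beta(10+k, 5), with mean (10+k)/(10+5+k).
Set (10+k)/(15+k) > 0.91 and solve: k > (0.91·15 − 10)/(1 − 0.91) = 40.556.
The smallest integer exceeding 40.556 is 41, and checking k=41: (51)/(56) = 0.9107 > 0.91.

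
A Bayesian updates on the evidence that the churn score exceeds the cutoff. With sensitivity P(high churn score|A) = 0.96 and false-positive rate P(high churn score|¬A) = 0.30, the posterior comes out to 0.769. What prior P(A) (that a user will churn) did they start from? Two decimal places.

In odds form, posterior odds = prior odds × likelihood ratio, so prior odds = posterior odds ÷ LR.
Posterior odds = 0.769/(1−0.769) = 3.3290. LR = 0.96/0.30 = 3.2000.
Prior odds = 3.3290/3.2000 = 1.0403, so P(A) = 1.0403/(1+1.0403) ≈ 0.51.

P(A) = 0.51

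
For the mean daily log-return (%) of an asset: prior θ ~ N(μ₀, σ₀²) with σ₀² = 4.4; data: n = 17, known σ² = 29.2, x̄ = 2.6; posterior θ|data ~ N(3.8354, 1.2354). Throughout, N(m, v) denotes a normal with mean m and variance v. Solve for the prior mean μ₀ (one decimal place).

μ₀ = 7.0

With known observation variance, the Normal–Normal posterior has precision τ_n = τ₀ + n/σ² and mean μ_n = (τ₀μ₀ + (n/σ²)x̄)/τ_n.
Here τ₀ = 1/4.4 = 0.227273 and τ_data = 17/29.2 = 0.582192, so τ_n = 0.809465.
Rearranging for μ₀: μ₀ = (μ_n·τ_n − τ_data·x̄)/τ₀ = (3.8354·0.809465 − 0.582192·2.6) / 0.227273 = 1.590923/0.227273 ≈ 7.0.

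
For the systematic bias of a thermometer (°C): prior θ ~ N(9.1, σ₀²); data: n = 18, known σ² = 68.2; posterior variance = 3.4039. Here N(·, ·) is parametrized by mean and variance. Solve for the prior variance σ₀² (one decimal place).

σ₀² = 33.5

For the Normal–Normal model with known σ², precisions add: τ_n = τ₀ + n/σ².
So 1/σ₀² = 1/3.4039 − 18/68.2 = 0.293781 − 0.263930 = 0.029851.
Hence σ₀² = 1/0.029851 ≈ 33.5.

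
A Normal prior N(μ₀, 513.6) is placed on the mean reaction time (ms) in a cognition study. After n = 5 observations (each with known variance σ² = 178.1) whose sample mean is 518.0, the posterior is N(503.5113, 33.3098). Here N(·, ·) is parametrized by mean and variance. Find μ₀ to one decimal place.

μ₀ = 294.6

The posterior mean is a precision-weighted average: μ_n = (τ₀μ₀ + τ_data·x̄)/(τ₀+τ_data), with τ₀=1/σ₀² and τ_data=n/σ².
Here τ₀ = 1/513.6 = 0.001947 and τ_data = 5/178.1 = 0.028074, so τ_n = 0.030021.
Rearranging for μ₀: μ₀ = (μ_n·τ_n − τ_data·x̄)/τ₀ = (503.5113·0.030021 − 0.028074·518.0) / 0.001947 = 0.573581/0.001947 ≈ 294.6.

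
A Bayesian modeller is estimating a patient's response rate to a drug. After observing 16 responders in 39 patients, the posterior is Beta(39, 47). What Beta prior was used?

Beta is conjugate to the binomial likelihood: posterior = Beta(a+s, b+f).
Subtract the data counts: 39−16=23, 47−23=24.

Beta(23, 24)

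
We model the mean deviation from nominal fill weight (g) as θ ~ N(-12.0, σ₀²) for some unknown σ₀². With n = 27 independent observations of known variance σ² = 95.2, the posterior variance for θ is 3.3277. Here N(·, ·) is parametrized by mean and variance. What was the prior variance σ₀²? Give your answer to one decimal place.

For the Normal–Normal model with known σ², precisions add: τ_n = τ₀ + n/σ².
So 1/σ₀² = 1/3.3277 − 27/95.2 = 0.300508 − 0.283613 = 0.016895.
Hence σ₀² = 1/0.016895 ≈ 59.2.

σ₀² = 59.2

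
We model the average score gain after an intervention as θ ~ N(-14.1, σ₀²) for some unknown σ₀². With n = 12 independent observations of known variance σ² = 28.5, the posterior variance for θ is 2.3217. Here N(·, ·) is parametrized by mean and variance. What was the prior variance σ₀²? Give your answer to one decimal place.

Posterior precision equals prior precision plus data precision: 1/σ_n² = 1/σ₀² + n/σ².
So 1/σ₀² = 1/2.3217 − 12/28.5 = 0.430719 − 0.421053 = 0.009666.
Hence σ₀² = 1/0.009666 ≈ 103.5.

σ₀² = 103.5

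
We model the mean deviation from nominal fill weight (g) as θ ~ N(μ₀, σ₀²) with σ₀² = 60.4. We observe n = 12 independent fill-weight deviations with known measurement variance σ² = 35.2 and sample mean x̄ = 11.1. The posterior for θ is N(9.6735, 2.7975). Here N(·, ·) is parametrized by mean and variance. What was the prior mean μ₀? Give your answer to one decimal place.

The posterior mean is a precision-weighted average: μ_n = (τ₀μ₀ + τ_data·x̄)/(τ₀+τ_data), with τ₀=1/σ₀² and τ_data=n/σ².
Here τ₀ = 1/60.4 = 0.016556 and τ_data = 12/35.2 = 0.340909, so τ_n = 0.357465.
Rearranging for μ₀: μ₀ = (μ_n·τ_n − τ_data·x̄)/τ₀ = (9.6735·0.357465 − 0.340909·11.1) / 0.016556 = -0.326152/0.016556 ≈ -19.7.

μ₀ = -19.7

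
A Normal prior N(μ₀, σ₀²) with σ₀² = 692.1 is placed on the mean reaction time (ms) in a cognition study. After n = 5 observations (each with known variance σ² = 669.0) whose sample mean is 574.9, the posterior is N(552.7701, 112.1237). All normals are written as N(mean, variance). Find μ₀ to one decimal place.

μ₀ = 438.3

The posterior mean is a precision-weighted average: μ_n = (τ₀μ₀ + τ_data·x̄)/(τ₀+τ_data), with τ₀=1/σ₀² and τ_data=n/σ².
Here τ₀ = 1/692.1 = 0.001445 and τ_data = 5/669.0 = 0.007474, so τ_n = 0.008919.
Rearranging for μ₀: μ₀ = (μ_n·τ_n − τ_data·x̄)/τ₀ = (552.7701·0.008919 − 0.007474·574.9) / 0.001445 = 0.633354/0.001445 ≈ 438.3.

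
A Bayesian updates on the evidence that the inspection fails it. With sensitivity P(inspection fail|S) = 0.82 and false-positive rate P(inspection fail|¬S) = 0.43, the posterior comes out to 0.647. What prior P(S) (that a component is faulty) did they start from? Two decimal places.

P(S) = 0.49

In odds form, posterior odds = prior odds × likelihood ratio, so prior odds = posterior odds ÷ LR.
Posterior odds = 0.647/(1−0.647) = 1.8329. LR = 0.82/0.43 = 1.9070.
Prior odds = 1.8329/1.9070 = 0.9611, so P(S) = 0.9611/(1+0.9611) ≈ 0.49.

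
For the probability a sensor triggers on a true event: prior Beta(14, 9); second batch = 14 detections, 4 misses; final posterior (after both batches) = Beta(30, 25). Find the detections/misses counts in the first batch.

2 detections and 12 misses

Because Beta–binomial updating is additive in the counts, the combined data contributed (α_post−α_prior, β_post−β_prior) successes and failures.
Total across both batches: 30−14=16 detections, 25−9=16 misses.
Subtract the second batch: 16−14=2 detections and 16−4=12 misses.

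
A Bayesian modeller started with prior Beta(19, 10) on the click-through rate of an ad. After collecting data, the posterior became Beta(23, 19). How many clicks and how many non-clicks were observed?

4 clicks and 9 non-clicks

Under Beta–binomial conjugacy the posterior parameters are (a+s, b+f).
So s = 23 − 19 = 4 and f = 19 − 10 = 9.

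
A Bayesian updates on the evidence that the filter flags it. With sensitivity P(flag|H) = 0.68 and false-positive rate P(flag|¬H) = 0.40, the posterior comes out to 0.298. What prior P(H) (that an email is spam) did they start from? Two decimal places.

P(H) = 0.20

In odds form, posterior odds = prior odds × likelihood ratio, so prior odds = posterior odds ÷ LR.
Posterior odds = 0.298/(1−0.298) = 0.4245. LR = 0.68/0.40 = 1.7000.
Prior odds = 0.4245/1.7000 = 0.2497, so P(H) = 0.2497/(1+0.2497) ≈ 0.20.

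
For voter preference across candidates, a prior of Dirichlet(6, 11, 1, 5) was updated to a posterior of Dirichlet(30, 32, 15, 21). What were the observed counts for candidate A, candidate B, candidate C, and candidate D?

For a Dirichlet(α) prior with multinomial counts c, the posterior is Dirichlet(α + c) componentwise.
Counts are posterior − prior componentwise: 30−6=24, 32−11=21, 15−1=14, 21−5=16.

counts (24, 21, 14, 16)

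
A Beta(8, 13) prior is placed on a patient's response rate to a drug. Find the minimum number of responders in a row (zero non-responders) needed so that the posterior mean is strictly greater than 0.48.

k = 5

After k responders and 0 non-responders the posterior is Beta(8+k, 13), with mean (8+k)/(8+13+k).
Set (8+k)/(21+k) > 0.48 and solve: k > (0.48·21 − 8)/(1 − 0.48) = 4.000.
The smallest integer exceeding 4.000 is 5, and checking k=5: (13)/(26) = 0.5000 > 0.48.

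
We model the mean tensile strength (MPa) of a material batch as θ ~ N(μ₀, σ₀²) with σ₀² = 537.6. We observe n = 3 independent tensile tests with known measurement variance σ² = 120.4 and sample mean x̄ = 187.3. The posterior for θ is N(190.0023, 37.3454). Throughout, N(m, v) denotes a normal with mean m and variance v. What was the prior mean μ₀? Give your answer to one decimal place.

μ₀ = 226.2

The posterior mean is a precision-weighted average: μ_n = (τ₀μ₀ + τ_data·x̄)/(τ₀+τ_data), with τ₀=1/σ₀² and τ_data=n/σ².
Here τ₀ = 1/537.6 = 0.001860 and τ_data = 3/120.4 = 0.024917, so τ_n = 0.026777.
Rearranging for μ₀: μ₀ = (μ_n·τ_n − τ_data·x̄)/τ₀ = (190.0023·0.026777 − 0.024917·187.3) / 0.001860 = 0.420737/0.001860 ≈ 226.2.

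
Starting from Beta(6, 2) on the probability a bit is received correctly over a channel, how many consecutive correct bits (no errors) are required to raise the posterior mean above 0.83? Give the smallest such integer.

After k correct bits and 0 errors the posterior is Beta(6+k, 2), with mean (6+k)/(6+2+k).
Set (6+k)/(8+k) > 0.83 and solve: k > (0.83·8 − 6)/(1 − 0.83) = 3.765.
The smallest integer exceeding 3.765 is 4.

k = 4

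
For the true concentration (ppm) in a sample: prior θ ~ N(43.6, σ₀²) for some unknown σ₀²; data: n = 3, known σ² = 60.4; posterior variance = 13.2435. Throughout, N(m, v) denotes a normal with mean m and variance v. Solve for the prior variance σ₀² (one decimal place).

σ₀² = 38.7

For the Normal–Normal model with known σ², precisions add: τ_n = τ₀ + n/σ².
So 1/σ₀² = 1/13.2435 − 3/60.4 = 0.075509 − 0.049669 = 0.025840.
Hence σ₀² = 1/0.025840 ≈ 38.7.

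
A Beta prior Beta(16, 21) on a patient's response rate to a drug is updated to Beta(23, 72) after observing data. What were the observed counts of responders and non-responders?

7 responders and 51 non-responders

Under Beta–binomial conjugacy the posterior parameters are (a+s, b+f).
Match parameters: s=23−16=7, f=72−21=51.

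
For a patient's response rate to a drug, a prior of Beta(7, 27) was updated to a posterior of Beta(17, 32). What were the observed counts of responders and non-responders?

10 responders and 5 non-responders

Under Beta–binomial conjugacy the posterior parameters are (α+s, β+f).
Match parameters: s=17−7=10, f=32−27=5.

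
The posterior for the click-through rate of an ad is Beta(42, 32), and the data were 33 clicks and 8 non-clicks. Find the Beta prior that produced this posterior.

Beta(9, 24)

Under Beta–binomial conjugacy the posterior parameters are (α+s, β+f).
So α = 42 − 33 = 9 and β = 32 − 8 = 24.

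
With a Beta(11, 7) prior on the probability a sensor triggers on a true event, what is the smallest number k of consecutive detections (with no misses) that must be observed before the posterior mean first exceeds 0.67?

After k detections and 0 misses the posterior is Beta(11+k, 7), with mean (11+k)/(11+7+k).
Set (11+k)/(18+k) > 0.67 and solve: k > (0.67·18 − 11)/(1 − 0.67) = 3.212.
The smallest integer exceeding 3.212 is 4, and checking k=4: (15)/(22) = 0.6818 > 0.67.

k = 4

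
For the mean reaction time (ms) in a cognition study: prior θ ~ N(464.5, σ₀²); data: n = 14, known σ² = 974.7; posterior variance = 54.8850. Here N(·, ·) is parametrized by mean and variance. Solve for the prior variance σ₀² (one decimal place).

σ₀² = 259.3

Posterior precision equals prior precision plus data precision: 1/σ_n² = 1/σ₀² + n/σ².
So 1/σ₀² = 1/54.8850 − 14/974.7 = 0.018220 − 0.014363 = 0.003857.
Hence σ₀² = 1/0.003857 ≈ 259.3.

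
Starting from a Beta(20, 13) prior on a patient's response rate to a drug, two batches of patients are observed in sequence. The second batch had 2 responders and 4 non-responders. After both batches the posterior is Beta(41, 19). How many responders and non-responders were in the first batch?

Sequential conjugate updates are equivalent to a single update on the pooled data, so total successes = posterior α − prior α and total failures = posterior β − prior β.
Total across both batches: 41−20=21 responders, 19−13=6 non-responders.
Subtract the second batch: 21−2=19 responders and 6−4=2 non-responders.

19 responders and 2 non-responders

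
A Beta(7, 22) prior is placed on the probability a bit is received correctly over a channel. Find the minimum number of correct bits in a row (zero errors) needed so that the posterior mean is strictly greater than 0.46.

After k correct bits and 0 errors the posterior is Beta(7+k, 22), with mean (7+k)/(7+22+k).
Set (7+k)/(29+k) > 0.46 and solve: k > (0.46·29 − 7)/(1 − 0.46) = 11.741.
The smallest integer exceeding 11.741 is 12, and checking k=12: (19)/(41) = 0.4634 > 0.46.

k = 12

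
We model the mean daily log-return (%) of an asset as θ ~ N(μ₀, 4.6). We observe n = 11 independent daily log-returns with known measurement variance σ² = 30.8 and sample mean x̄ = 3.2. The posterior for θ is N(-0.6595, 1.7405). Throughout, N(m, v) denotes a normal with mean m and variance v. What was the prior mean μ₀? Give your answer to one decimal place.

μ₀ = -7.0

The posterior mean is a precision-weighted average: μ_n = (τ₀μ₀ + τ_data·x̄)/(τ₀+τ_data), with τ₀=1/σ₀² and τ_data=n/σ².
Here τ₀ = 1/4.6 = 0.217391 and τ_data = 11/30.8 = 0.357143, so τ_n = 0.574534.
Rearranging for μ₀: μ₀ = (μ_n·τ_n − τ_data·x̄)/τ₀ = (-0.6595·0.574534 − 0.357143·3.2) / 0.217391 = -1.521763/0.217391 ≈ -7.0.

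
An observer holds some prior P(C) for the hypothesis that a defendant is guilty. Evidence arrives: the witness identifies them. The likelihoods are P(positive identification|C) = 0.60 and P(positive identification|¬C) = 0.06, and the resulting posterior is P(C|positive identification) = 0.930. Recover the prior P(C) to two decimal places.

In odds form, posterior odds = prior odds × likelihood ratio, so prior odds = posterior odds ÷ LR.
Posterior odds = 0.930/(1−0.930) = 13.2857. LR = 0.60/0.06 = 10.0000.
Prior odds = 13.2857/10.0000 = 1.3286, so P(C) = 1.3286/(1+1.3286) ≈ 0.57.

P(C) = 0.57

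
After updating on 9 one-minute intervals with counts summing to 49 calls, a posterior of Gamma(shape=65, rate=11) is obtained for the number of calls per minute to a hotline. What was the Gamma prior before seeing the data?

A Gamma(α, β) prior (rate parametrization) on a Poisson rate with n observations summing to S gives posterior Gamma(α+S, β+n).
So α = 65 − 49 = 16 and β = 11 − 9 = 2.

Gamma(shape=16, rate=2)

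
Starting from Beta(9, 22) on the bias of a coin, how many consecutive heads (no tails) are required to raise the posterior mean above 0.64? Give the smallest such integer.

After k heads and 0 tails the posterior is Beta(9+k, 22), with mean (9+k)/(9+22+k).
Set (9+k)/(31+k) > 0.64 and solve: k > (0.64·31 − 9)/(1 − 0.64) = 30.111.
The smallest integer exceeding 30.111 is 31, and checking k=31: (40)/(62) = 0.6452 > 0.64.

k = 31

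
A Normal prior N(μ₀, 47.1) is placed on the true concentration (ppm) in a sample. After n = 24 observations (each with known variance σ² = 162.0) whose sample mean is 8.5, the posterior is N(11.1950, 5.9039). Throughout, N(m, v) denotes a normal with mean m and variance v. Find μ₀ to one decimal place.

The posterior mean is a precision-weighted average: μ_n = (τ₀μ₀ + τ_data·x̄)/(τ₀+τ_data), with τ₀=1/σ₀² and τ_data=n/σ².
Here τ₀ = 1/47.1 = 0.021231 and τ_data = 24/162.0 = 0.148148, so τ_n = 0.169379.
Rearranging for μ₀: μ₀ = (μ_n·τ_n − τ_data·x̄)/τ₀ = (11.1950·0.169379 − 0.148148·8.5) / 0.021231 = 0.636940/0.021231 ≈ 30.0.

μ₀ = 30.0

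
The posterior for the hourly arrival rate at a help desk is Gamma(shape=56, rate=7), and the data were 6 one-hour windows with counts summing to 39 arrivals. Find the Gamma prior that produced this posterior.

A Gamma(α, β) prior (rate parametrization) on a Poisson rate with n observations summing to S gives posterior Gamma(α+S, β+n).
So α = 56 − 39 = 17 and β = 7 − 6 = 1.

Gamma(shape=17, rate=1)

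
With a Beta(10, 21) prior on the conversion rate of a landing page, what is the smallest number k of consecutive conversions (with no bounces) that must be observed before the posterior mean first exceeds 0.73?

k = 47

After k conversions and 0 bounces the posterior is Beta(10+k, 21), with mean (10+k)/(10+21+k).
Set (10+k)/(31+k) > 0.73 and solve: k > (0.73·31 − 10)/(1 − 0.73) = 46.778.
The smallest integer exceeding 46.778 is 47, and checking k=47: (57)/(78) = 0.7308 > 0.73.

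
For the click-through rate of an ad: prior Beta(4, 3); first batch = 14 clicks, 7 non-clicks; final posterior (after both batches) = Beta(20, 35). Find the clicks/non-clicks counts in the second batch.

Sequential conjugate updates are equivalent to a single update on the pooled data, so total successes = posterior α − prior α and total failures = posterior β − prior β.
Total across both batches: 20−4=16 clicks, 35−3=32 non-clicks.
Subtract the first batch: 16−14=2 clicks and 32−7=25 non-clicks.

2 clicks and 25 non-clicks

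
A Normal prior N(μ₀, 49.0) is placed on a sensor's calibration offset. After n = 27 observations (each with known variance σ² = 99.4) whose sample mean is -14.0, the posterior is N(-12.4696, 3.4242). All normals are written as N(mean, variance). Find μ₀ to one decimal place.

The posterior mean is a precision-weighted average: μ_n = (τ₀μ₀ + τ_data·x̄)/(τ₀+τ_data), with τ₀=1/σ₀² and τ_data=n/σ².
Here τ₀ = 1/49.0 = 0.020408 and τ_data = 27/99.4 = 0.271630, so τ_n = 0.292038.
Rearranging for μ₀: μ₀ = (μ_n·τ_n − τ_data·x̄)/τ₀ = (-12.4696·0.292038 − 0.271630·-14.0) / 0.020408 = 0.161223/0.020408 ≈ 7.9.

μ₀ = 7.9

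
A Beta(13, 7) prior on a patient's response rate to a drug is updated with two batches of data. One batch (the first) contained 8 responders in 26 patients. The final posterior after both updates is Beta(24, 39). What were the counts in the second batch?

3 responders and 14 non-responders

Sequential conjugate updates are equivalent to a single update on the pooled data, so total successes = posterior α − prior α and total failures = posterior β − prior β.
Total across both batches: 24−13=11 responders, 39−7=32 non-responders.
Subtract the first batch: 11−8=3 responders and 32−18=14 non-responders.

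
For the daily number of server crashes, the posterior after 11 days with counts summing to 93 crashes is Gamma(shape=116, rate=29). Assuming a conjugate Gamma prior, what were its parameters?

Gamma–Poisson conjugacy: posterior shape = α + Σxᵢ, posterior rate = β + n.
So α = 116 − 93 = 23 and β = 29 − 11 = 18.

Gamma(shape=23, rate=18)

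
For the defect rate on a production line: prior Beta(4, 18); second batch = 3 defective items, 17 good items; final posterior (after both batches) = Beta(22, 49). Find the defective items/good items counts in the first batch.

15 defective items and 14 good items

Sequential conjugate updates are equivalent to a single update on the pooled data, so total successes = posterior α − prior α and total failures = posterior β − prior β.
Total across both batches: 22−4=18 defective items, 49−18=31 good items.
Subtract the second batch: 18−3=15 defective items and 31−17=14 good items.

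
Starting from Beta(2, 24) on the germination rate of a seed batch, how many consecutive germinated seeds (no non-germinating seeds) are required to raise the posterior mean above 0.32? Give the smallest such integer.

After k germinated seeds and 0 non-germinating seeds the posterior is Beta(2+k, 24), with mean (2+k)/(2+24+k).
Set (2+k)/(26+k) > 0.32 and solve: k > (0.32·26 − 2)/(1 − 0.32) = 9.294.
The smallest integer exceeding 9.294 is 10, and checking k=10: (12)/(36) = 0.3333 > 0.32.

k = 10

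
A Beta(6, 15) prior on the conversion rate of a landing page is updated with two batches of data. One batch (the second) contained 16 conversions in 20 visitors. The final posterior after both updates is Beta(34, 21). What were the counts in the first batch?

Sequential conjugate updates are equivalent to a single update on the pooled data, so total successes = posterior α − prior α and total failures = posterior β − prior β.
Total across both batches: 34−6=28 conversions, 21−15=6 bounces.
Subtract the second batch: 28−16=12 conversions and 6−4=2 bounces.

12 conversions and 2 bounces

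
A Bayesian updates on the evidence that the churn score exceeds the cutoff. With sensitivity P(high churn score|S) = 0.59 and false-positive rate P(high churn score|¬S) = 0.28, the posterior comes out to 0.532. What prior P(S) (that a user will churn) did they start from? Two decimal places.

P(S) = 0.35

Bayes' rule in odds form gives O(S|E) = O(S)·[P(E|S)/P(E|¬S)], hence O(S) = O(S|E)/LR.
Posterior odds = 0.532/(1−0.532) = 1.1368. LR = 0.59/0.28 = 2.1071.
Prior odds = 1.1368/2.1071 = 0.5395, so P(S) = 0.5395/(1+0.5395) ≈ 0.35.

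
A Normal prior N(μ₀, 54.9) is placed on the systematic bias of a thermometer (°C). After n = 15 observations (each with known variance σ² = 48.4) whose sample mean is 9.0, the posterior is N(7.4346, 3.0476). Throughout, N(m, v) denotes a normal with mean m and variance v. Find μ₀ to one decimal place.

The posterior mean is a precision-weighted average: μ_n = (τ₀μ₀ + τ_data·x̄)/(τ₀+τ_data), with τ₀=1/σ₀² and τ_data=n/σ².
Here τ₀ = 1/54.9 = 0.018215 and τ_data = 15/48.4 = 0.309917, so τ_n = 0.328132.
Rearranging for μ₀: μ₀ = (μ_n·τ_n − τ_data·x̄)/τ₀ = (7.4346·0.328132 − 0.309917·9.0) / 0.018215 = -0.349723/0.018215 ≈ -19.2.

μ₀ = -19.2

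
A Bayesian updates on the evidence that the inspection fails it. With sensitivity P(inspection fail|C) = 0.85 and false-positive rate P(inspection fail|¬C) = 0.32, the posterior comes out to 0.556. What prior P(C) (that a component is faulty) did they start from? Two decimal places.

P(C) = 0.32

Bayes' rule in odds form gives O(C|E) = O(C)·[P(E|C)/P(E|¬C)], hence O(C) = O(C|E)/LR.
Posterior odds = 0.556/(1−0.556) = 1.2523. LR = 0.85/0.32 = 2.6562.
Prior odds = 1.2523/2.6562 = 0.4715, so P(C) = 0.4715/(1+0.4715) ≈ 0.32.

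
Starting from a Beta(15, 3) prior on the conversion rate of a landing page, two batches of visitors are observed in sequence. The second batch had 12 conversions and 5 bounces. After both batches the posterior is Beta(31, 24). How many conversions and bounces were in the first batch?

Sequential conjugate updates are equivalent to a single update on the pooled data, so total successes = posterior α − prior α and total failures = posterior β − prior β.
Total across both batches: 31−15=16 conversions, 24−3=21 bounces.
Subtract the second batch: 16−12=4 conversions and 21−5=16 bounces.

4 conversions and 16 bounces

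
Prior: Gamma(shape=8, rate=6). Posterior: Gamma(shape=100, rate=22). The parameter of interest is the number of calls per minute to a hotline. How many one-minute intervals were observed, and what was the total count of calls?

Gamma–Poisson conjugacy: posterior shape = α + Σxᵢ, posterior rate = β + n.
Matching: Σxᵢ = 100 − 8 = 92 and n = 22 − 6 = 16.

n = 16 one-minute intervals with total 92 calls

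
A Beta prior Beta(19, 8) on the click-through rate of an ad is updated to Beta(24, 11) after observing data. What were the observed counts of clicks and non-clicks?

Beta is conjugate to the binomial likelihood: posterior = Beta(a+s, b+f).
Match parameters: s=24−19=5, f=11−8=3.

5 clicks and 3 non-clicks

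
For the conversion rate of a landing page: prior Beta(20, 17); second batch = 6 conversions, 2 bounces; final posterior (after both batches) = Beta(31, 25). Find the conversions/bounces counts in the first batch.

5 conversions and 6 bounces

Because Beta–binomial updating is additive in the counts, the combined data contributed (α_post−α_prior, β_post−β_prior) successes and failures.
Total across both batches: 31−20=11 conversions, 25−17=8 bounces.
Subtract the second batch: 11−6=5 conversions and 8−2=6 bounces.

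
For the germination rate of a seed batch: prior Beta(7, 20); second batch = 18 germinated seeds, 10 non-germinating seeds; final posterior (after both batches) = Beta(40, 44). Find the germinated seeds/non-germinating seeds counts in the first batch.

15 germinated seeds and 14 non-germinating seeds

Sequential conjugate updates are equivalent to a single update on the pooled data, so total successes = posterior α − prior α and total failures = posterior β − prior β.
Total across both batches: 40−7=33 germinated seeds, 44−20=24 non-germinating seeds.
Subtract the second batch: 33−18=15 germinated seeds and 24−10=14 non-germinating seeds.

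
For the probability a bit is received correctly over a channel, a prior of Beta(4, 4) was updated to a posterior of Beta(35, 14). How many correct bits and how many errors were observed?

31 correct bits and 10 errors

Under Beta–binomial conjugacy the posterior parameters are (α+s, β+f).
So s = 35 − 4 = 31 and f = 14 − 4 = 10.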